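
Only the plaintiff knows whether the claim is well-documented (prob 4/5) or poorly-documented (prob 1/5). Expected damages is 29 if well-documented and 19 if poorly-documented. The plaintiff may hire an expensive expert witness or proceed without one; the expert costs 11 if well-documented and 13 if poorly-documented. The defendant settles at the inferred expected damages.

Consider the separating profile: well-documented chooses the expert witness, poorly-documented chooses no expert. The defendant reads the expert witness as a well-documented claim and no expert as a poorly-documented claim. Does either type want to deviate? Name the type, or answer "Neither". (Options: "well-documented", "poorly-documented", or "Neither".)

well-documented

The expert witness pays 29; no expert pays 19.
well-documented: assigned the expert witness, nets 29 − 11 = 18; deviating to no expert nets 19.
poorly-documented: assigned no expert, nets 19; deviating to the expert witness nets 29 − 13 = 16.
The well-documented type gains 1 by deviating.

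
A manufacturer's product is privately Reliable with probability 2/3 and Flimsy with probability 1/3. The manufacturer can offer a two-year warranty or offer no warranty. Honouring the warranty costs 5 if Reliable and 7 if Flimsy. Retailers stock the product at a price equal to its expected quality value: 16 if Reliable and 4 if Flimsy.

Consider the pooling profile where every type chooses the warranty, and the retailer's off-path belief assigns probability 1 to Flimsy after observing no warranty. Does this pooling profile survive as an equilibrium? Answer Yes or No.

Yes

On path, the retailer holds the prior and pays 2/3·16 + 1/3·4 = 12. Off path (no warranty), believing Flimsy, it pays 4.
Reliable: the warranty nets 12 − 5 = 7; no warranty nets 4. Reliable stays.
Flimsy: the warranty nets 12 − 7 = 5; no warranty nets 4. Flimsy stays.
No type deviates, so pooling is sustained.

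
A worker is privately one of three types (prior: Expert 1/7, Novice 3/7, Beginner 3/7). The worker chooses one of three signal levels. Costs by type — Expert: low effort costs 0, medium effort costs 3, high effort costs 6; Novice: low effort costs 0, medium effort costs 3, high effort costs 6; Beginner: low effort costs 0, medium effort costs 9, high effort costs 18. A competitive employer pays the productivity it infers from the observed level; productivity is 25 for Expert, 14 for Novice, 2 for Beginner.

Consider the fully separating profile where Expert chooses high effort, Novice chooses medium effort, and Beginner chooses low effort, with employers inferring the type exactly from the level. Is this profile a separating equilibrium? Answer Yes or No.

No

Separating wages: high effort → 25, medium effort → 14, low effort → 2.
Expert (assigned high effort): low effort: 2 − 0 = 2; medium effort: 14 − 3 = 11; high effort: 25 − 6 = 19. Expert stays.
Novice (assigned medium effort): low effort: 2 − 0 = 2; medium effort: 14 − 3 = 11; high effort: 25 − 6 = 19. Novice prefers high effort.
Beginner (assigned low effort): low effort: 2 − 0 = 2; medium effort: 14 − 9 = 5; high effort: 25 − 18 = 7. Beginner prefers high effort.
At least one type deviates; the separating profile fails.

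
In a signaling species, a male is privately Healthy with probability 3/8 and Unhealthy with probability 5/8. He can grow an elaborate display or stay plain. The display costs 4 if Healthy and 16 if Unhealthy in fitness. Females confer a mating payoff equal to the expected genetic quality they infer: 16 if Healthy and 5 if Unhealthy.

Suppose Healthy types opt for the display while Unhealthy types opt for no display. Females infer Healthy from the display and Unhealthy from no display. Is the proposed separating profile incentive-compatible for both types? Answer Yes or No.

Under these beliefs, the display earns mating payoff 16 and no display earns mating payoff 5.
Healthy: the display nets 16 − 4 = 12; no display nets 5. Healthy prefers the display.
Unhealthy: the display nets 16 − 16 = 0; no display nets 5. Unhealthy prefers no display.
Neither type deviates, so the separating profile is an equilibrium.

Yes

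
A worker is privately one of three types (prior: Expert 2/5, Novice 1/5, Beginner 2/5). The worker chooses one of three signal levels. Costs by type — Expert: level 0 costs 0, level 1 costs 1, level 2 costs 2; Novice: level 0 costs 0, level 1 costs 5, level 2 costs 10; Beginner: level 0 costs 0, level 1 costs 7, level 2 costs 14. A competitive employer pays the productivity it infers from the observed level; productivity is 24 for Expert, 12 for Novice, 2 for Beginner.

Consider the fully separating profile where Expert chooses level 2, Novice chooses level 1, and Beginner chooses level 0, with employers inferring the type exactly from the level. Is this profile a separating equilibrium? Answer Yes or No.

Separating wages: level 2 → 24, level 1 → 12, level 0 → 2.
Expert (assigned level 2): level 0: 2 − 0 = 2; level 1: 12 − 1 = 11; level 2: 24 − 2 = 22. Expert stays.
Novice (assigned level 1): level 0: 2 − 0 = 2; level 1: 12 − 5 = 7; level 2: 24 − 10 = 14. Novice prefers level 2.
Beginner (assigned level 0): level 0: 2 − 0 = 2; level 1: 12 − 7 = 5; level 2: 24 − 14 = 10. Beginner prefers level 2.
At least one type deviates; the separating profile fails.

No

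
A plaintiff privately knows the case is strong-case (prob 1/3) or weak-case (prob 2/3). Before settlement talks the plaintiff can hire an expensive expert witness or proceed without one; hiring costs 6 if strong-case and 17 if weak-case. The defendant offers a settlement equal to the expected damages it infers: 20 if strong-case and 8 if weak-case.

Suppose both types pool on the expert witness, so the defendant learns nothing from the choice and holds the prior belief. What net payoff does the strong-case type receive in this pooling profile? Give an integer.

Pooled settlement = 1/3·20 + 2/3·8 = 12.
strong-case pays cost 6 for the expert witness, so net payoff = 12 − 6 = 6.

6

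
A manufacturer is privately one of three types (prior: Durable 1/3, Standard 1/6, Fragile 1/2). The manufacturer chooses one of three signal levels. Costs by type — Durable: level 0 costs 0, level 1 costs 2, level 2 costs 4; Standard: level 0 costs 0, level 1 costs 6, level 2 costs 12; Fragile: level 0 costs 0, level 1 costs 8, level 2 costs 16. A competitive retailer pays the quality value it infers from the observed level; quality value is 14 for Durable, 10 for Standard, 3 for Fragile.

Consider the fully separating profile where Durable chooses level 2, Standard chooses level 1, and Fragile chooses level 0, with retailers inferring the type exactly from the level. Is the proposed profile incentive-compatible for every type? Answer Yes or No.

Separating prices: level 2 → 14, level 1 → 10, level 0 → 3.
Durable (assigned level 2): level 0: 3 − 0 = 3; level 1: 10 − 2 = 8; level 2: 14 − 4 = 10. Durable stays.
Standard (assigned level 1): level 0: 3 − 0 = 3; level 1: 10 − 6 = 4; level 2: 14 − 12 = 2. Standard stays.
Fragile (assigned level 0): level 0: 3 − 0 = 3; level 1: 10 − 8 = 2; level 2: 14 − 16 = -2. Fragile stays.
Every type prefers its assigned level; separation holds.

Yes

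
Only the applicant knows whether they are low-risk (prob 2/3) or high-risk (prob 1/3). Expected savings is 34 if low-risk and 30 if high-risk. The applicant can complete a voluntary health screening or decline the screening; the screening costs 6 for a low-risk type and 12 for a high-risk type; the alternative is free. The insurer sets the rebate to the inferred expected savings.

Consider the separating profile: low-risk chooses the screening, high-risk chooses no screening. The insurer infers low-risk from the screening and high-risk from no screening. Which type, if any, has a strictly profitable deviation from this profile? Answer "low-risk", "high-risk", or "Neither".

The screening pays 34; no screening pays 30.
low-risk: assigned the screening, nets 34 − 6 = 28; deviating to no screening nets 30.
high-risk: assigned no screening, nets 30; deviating to the screening nets 34 − 12 = 22.
The low-risk type gains 2 by deviating.

low-risk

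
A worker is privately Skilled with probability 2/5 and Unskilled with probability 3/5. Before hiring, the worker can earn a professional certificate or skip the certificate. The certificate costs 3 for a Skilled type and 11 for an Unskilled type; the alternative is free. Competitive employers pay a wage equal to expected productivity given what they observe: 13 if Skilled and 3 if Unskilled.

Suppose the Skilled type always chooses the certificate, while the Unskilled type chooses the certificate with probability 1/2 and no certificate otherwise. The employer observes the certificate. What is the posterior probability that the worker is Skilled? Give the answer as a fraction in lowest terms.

P(the certificate) = (2/5)·1 + (3/5)·(1/2) = 7/10.
By Bayes' rule, P(Skilled | the certificate) = (2/5) / (7/10) = 4/7.

4/7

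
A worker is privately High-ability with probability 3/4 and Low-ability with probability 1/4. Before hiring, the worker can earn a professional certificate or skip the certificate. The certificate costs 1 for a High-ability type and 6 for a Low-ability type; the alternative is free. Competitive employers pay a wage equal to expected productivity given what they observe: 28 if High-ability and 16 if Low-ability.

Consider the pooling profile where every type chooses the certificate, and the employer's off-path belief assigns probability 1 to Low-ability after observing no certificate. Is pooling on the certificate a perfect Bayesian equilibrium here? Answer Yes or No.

On path, the employer holds the prior and pays 3/4·28 + 1/4·16 = 25. Off path (no certificate), believing Low-ability, it pays 16.
High-ability: the certificate nets 25 − 1 = 24; no certificate nets 16. High-ability stays.
Low-ability: the certificate nets 25 − 6 = 19; no certificate nets 16. Low-ability stays.
No type deviates, so pooling is sustained.

Yes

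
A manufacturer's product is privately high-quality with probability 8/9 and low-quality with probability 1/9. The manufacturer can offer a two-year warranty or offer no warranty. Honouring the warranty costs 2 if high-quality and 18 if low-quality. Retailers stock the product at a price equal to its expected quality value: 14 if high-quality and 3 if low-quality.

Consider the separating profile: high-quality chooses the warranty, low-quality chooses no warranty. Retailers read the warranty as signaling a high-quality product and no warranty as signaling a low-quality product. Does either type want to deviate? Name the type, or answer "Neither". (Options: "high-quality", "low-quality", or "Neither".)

The warranty pays 14; no warranty pays 3.
high-quality: assigned the warranty, nets 14 − 2 = 12; deviating to no warranty nets 3.
low-quality: assigned no warranty, nets 3; deviating to the warranty nets 14 − 18 = -4.
Both types strictly prefer their assigned action; no profitable deviation.

Neither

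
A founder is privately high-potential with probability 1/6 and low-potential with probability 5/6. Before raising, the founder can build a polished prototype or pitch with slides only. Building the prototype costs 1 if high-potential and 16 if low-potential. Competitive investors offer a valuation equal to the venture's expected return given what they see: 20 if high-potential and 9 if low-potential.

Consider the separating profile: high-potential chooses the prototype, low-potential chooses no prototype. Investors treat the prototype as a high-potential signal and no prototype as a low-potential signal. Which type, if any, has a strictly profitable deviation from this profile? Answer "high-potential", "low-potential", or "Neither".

The prototype pays 20; no prototype pays 9.
high-potential: assigned the prototype, nets 20 − 1 = 19; deviating to no prototype nets 9.
low-potential: assigned no prototype, nets 9; deviating to the prototype nets 20 − 16 = 4.
Both types strictly prefer their assigned action; no profitable deviation.

Neither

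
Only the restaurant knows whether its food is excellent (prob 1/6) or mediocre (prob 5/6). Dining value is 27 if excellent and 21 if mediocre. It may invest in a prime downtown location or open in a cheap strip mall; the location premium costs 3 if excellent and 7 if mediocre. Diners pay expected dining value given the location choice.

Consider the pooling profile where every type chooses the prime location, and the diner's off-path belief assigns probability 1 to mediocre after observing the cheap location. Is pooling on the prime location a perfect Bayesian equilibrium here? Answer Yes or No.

No

On path, the diner holds the prior and pays 1/6·27 + 5/6·21 = 22. Off path (the cheap location), believing mediocre, it pays 21.
excellent: the prime location nets 22 − 3 = 19; the cheap location nets 21. excellent would deviate.
mediocre: the prime location nets 22 − 7 = 15; the cheap location nets 21. mediocre would deviate.
A type deviates, so pooling fails.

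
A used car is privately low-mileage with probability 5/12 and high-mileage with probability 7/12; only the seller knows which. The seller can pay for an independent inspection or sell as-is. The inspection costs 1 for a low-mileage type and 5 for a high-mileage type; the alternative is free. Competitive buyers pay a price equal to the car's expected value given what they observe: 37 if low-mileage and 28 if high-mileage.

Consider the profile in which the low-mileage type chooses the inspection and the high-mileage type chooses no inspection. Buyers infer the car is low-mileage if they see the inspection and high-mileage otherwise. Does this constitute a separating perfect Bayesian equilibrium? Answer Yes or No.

No

Under these beliefs, the inspection earns price 37 and no inspection earns price 28.
low-mileage: the inspection nets 37 − 1 = 36; no inspection nets 28. low-mileage prefers the inspection.
high-mileage: the inspection nets 37 − 5 = 32; no inspection nets 28. high-mileage would deviate to the inspection.
high-mileage has a profitable deviation, so the profile is not an equilibrium.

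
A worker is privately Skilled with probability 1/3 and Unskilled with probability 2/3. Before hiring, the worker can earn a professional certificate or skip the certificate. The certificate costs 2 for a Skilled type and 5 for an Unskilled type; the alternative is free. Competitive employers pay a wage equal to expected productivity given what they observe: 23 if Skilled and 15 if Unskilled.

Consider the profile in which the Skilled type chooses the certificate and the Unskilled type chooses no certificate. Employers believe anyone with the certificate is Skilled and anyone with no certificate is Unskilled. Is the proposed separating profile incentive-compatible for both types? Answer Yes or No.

No

Under these beliefs, the certificate earns wage 23 and no certificate earns wage 15.
Skilled: the certificate nets 23 − 2 = 21; no certificate nets 15. Skilled prefers the certificate.
Unskilled: the certificate nets 23 − 5 = 18; no certificate nets 15. Unskilled would deviate to the certificate.
Unskilled has a profitable deviation, so the profile is not an equilibrium.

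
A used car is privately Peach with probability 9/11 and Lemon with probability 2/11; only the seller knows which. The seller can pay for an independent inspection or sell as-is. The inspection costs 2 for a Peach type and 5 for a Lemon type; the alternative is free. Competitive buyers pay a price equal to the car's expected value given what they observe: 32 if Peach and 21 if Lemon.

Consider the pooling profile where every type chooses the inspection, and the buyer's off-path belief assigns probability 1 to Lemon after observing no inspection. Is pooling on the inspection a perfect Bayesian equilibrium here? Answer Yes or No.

On path, the buyer holds the prior and pays 9/11·32 + 2/11·21 = 30. Off path (no inspection), believing Lemon, it pays 21.
Peach: the inspection nets 30 − 2 = 28; no inspection nets 21. Peach stays.
Lemon: the inspection nets 30 − 5 = 25; no inspection nets 21. Lemon stays.
No type deviates, so pooling is sustained.

Yes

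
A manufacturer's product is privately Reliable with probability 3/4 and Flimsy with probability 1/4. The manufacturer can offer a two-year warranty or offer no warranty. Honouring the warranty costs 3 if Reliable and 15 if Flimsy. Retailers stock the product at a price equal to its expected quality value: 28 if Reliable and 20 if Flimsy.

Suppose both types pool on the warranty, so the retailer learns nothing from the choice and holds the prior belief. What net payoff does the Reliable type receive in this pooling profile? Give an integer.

Pooled price = 3/4·28 + 1/4·20 = 26.
Reliable pays cost 3 for the warranty, so net payoff = 26 − 3 = 23.

23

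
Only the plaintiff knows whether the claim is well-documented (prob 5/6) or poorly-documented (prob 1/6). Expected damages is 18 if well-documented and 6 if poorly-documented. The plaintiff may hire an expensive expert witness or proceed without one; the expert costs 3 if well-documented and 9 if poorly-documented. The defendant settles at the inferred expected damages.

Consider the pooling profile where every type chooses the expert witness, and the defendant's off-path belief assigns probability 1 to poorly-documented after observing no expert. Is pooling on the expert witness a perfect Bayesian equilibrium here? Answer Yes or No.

Yes

On path, the defendant holds the prior and pays 5/6·18 + 1/6·6 = 16. Off path (no expert), believing poorly-documented, it pays 6.
well-documented: the expert witness nets 16 − 3 = 13; no expert nets 6. well-documented stays.
poorly-documented: the expert witness nets 16 − 9 = 7; no expert nets 6. poorly-documented stays.
No type deviates, so pooling is sustained.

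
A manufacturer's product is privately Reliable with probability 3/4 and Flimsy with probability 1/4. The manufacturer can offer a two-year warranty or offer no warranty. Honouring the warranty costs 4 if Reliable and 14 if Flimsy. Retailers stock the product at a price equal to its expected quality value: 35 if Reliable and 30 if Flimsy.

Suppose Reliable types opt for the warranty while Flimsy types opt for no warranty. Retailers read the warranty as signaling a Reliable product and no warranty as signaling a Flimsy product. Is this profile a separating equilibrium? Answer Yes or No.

Yes

Under these beliefs, the warranty earns price 35 and no warranty earns price 30.
Reliable: the warranty nets 35 − 4 = 31; no warranty nets 30. Reliable prefers the warranty.
Flimsy: the warranty nets 35 − 14 = 21; no warranty nets 30. Flimsy prefers no warranty.
Neither type deviates, so the separating profile is an equilibrium.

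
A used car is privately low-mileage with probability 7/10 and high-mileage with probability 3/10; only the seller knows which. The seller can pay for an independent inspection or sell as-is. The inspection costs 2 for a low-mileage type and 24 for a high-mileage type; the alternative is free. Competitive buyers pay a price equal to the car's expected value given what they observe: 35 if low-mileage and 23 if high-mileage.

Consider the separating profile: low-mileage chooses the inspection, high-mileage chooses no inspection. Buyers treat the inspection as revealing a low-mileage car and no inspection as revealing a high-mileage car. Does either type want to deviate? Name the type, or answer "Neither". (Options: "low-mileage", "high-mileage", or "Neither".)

Neither

The inspection pays 35; no inspection pays 23.
low-mileage: assigned the inspection, nets 35 − 2 = 33; deviating to no inspection nets 23.
high-mileage: assigned no inspection, nets 23; deviating to the inspection nets 35 − 24 = 11.
Both types strictly prefer their assigned action; no profitable deviation.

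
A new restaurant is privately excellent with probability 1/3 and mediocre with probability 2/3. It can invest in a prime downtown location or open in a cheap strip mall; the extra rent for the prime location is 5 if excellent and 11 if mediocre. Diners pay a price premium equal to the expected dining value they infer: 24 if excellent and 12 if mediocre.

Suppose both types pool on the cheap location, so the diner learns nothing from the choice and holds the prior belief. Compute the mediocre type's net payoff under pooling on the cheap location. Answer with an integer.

Pooled price premium = 1/3·24 + 2/3·12 = 16.
mediocre pays no cost for the cheap location, so net payoff = 16.

16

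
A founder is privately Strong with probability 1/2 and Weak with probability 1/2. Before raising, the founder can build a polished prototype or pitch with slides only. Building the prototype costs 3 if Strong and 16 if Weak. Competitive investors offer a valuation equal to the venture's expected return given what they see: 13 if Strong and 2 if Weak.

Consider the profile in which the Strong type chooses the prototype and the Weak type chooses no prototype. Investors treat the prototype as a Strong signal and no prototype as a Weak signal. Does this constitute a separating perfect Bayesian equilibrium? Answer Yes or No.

Under these beliefs, the prototype earns valuation 13 and no prototype earns valuation 2.
Strong: the prototype nets 13 − 3 = 10; no prototype nets 2. Strong prefers the prototype.
Weak: the prototype nets 13 − 16 = -3; no prototype nets 2. Weak prefers no prototype.
Neither type deviates, so the separating profile is an equilibrium.

Yes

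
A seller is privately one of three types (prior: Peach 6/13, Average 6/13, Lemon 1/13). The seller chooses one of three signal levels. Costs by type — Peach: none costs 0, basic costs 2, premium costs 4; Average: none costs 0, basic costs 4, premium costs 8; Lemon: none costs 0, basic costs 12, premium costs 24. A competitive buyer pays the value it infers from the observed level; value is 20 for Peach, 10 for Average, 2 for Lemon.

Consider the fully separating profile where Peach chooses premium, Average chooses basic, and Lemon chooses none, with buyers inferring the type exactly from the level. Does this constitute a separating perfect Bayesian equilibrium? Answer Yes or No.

Separating prices: premium → 20, basic → 10, none → 2.
Peach (assigned premium): none: 2 − 0 = 2; basic: 10 − 2 = 8; premium: 20 − 4 = 16. Peach stays.
Average (assigned basic): none: 2 − 0 = 2; basic: 10 − 4 = 6; premium: 20 − 8 = 12. Average prefers premium.
Lemon (assigned none): none: 2 − 0 = 2; basic: 10 − 12 = -2; premium: 20 − 24 = -4. Lemon stays.
At least one type deviates; the separating profile fails.

No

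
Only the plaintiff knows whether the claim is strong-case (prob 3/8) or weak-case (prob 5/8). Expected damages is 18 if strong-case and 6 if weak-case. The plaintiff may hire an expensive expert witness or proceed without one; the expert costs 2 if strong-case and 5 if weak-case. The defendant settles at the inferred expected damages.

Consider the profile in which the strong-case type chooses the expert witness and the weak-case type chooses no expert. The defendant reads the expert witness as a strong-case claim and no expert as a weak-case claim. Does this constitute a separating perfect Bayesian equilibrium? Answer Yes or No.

No

Under these beliefs, the expert witness earns settlement 18 and no expert earns settlement 6.
strong-case: the expert witness nets 18 − 2 = 16; no expert nets 6. strong-case prefers the expert witness.
weak-case: the expert witness nets 18 − 5 = 13; no expert nets 6. weak-case would deviate to the expert witness.
weak-case has a profitable deviation, so the profile is not an equilibrium.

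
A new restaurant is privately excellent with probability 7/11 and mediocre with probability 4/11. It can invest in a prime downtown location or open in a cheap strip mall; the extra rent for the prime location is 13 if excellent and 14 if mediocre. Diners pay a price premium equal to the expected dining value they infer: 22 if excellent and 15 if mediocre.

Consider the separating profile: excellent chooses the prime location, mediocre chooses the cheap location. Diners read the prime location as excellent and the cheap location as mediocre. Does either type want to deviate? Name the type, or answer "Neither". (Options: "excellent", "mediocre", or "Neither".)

The prime location pays 22; the cheap location pays 15.
excellent: assigned the prime location, nets 22 − 13 = 9; deviating to the cheap location nets 15.
mediocre: assigned the cheap location, nets 15; deviating to the prime location nets 22 − 14 = 8.
The excellent type gains 6 by deviating.

excellent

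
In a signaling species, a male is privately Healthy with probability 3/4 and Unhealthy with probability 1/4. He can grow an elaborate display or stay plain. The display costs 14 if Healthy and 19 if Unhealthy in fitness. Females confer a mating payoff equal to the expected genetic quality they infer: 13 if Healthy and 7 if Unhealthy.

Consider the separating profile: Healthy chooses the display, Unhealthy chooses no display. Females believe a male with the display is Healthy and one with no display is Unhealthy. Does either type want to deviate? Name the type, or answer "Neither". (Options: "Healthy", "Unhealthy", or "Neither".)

Healthy

The display pays 13; no display pays 7.
Healthy: assigned the display, nets 13 − 14 = -1; deviating to no display nets 7.
Unhealthy: assigned no display, nets 7; deviating to the display nets 13 − 19 = -6.
The Healthy type gains 8 by deviating.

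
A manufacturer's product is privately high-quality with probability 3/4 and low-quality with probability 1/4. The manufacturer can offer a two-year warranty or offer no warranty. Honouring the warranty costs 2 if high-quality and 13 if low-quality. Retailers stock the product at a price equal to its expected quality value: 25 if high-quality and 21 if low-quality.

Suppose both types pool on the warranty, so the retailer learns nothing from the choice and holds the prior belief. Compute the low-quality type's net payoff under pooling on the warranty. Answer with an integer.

11

Pooled price = 3/4·25 + 1/4·21 = 24.
low-quality pays cost 13 for the warranty, so net payoff = 24 − 13 = 11.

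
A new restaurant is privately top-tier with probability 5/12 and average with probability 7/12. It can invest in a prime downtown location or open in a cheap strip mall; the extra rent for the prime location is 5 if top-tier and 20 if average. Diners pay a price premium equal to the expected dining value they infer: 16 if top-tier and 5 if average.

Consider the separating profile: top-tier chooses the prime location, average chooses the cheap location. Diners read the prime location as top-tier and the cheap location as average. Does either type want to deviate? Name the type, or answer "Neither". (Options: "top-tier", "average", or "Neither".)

Neither

The prime location pays 16; the cheap location pays 5.
top-tier: assigned the prime location, nets 16 − 5 = 11; deviating to the cheap location nets 5.
average: assigned the cheap location, nets 5; deviating to the prime location nets 16 − 20 = -4.
Both types strictly prefer their assigned action; no profitable deviation.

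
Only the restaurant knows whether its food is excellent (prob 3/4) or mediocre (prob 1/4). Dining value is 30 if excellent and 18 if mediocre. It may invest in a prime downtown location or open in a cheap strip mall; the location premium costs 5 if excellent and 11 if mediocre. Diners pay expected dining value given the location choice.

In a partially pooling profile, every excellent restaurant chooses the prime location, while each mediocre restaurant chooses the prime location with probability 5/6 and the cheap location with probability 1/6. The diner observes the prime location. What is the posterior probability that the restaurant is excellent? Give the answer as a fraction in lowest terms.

18/23

P(the prime location) = (3/4)·1 + (1/4)·(5/6) = 23/24.
By Bayes' rule, P(excellent | the prime location) = (3/4) / (23/24) = 18/23.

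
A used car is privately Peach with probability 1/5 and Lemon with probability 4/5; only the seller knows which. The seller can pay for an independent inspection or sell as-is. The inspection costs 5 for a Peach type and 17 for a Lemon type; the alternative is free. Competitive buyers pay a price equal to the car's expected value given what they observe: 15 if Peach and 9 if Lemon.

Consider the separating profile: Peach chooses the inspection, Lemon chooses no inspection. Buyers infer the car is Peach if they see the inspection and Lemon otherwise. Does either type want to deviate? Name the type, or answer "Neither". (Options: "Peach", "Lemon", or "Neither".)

Neither

The inspection pays 15; no inspection pays 9.
Peach: assigned the inspection, nets 15 − 5 = 10; deviating to no inspection nets 9.
Lemon: assigned no inspection, nets 9; deviating to the inspection nets 15 − 17 = -2.
Both types strictly prefer their assigned action; no profitable deviation.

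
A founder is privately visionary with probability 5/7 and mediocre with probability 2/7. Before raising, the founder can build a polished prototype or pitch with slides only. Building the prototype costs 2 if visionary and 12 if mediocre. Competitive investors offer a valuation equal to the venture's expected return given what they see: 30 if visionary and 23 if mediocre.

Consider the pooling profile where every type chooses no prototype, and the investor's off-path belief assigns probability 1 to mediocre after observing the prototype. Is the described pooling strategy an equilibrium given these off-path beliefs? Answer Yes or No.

Yes

On path, the investor holds the prior and pays 5/7·30 + 2/7·23 = 28. Off path (the prototype), believing mediocre, it pays 23.
visionary: no prototype nets 28; the prototype nets 23 − 2 = 21. visionary stays.
mediocre: no prototype nets 28; the prototype nets 23 − 12 = 11. mediocre stays.
No type deviates, so pooling is sustained.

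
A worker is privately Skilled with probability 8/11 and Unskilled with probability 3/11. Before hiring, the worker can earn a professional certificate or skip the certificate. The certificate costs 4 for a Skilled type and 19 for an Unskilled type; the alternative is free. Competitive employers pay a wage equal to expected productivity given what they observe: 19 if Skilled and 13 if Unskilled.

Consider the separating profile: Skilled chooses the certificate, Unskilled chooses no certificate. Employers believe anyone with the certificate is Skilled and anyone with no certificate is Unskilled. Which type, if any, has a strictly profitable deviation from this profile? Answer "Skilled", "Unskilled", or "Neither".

Neither

The certificate pays 19; no certificate pays 13.
Skilled: assigned the certificate, nets 19 − 4 = 15; deviating to no certificate nets 13.
Unskilled: assigned no certificate, nets 13; deviating to the certificate nets 19 − 19 = 0.
Both types strictly prefer their assigned action; no profitable deviation.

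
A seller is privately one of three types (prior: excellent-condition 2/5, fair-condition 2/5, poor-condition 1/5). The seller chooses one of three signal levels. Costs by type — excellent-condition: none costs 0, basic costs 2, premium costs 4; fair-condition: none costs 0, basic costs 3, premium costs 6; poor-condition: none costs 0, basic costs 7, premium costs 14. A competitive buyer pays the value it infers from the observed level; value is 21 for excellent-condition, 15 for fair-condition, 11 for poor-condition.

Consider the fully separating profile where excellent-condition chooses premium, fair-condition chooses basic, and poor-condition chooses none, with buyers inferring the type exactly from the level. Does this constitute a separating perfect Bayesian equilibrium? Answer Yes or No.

No

Separating prices: premium → 21, basic → 15, none → 11.
excellent-condition (assigned premium): none: 11 − 0 = 11; basic: 15 − 2 = 13; premium: 21 − 4 = 17. excellent-condition stays.
fair-condition (assigned basic): none: 11 − 0 = 11; basic: 15 − 3 = 12; premium: 21 − 6 = 15. fair-condition prefers premium.
poor-condition (assigned none): none: 11 − 0 = 11; basic: 15 − 7 = 8; premium: 21 − 14 = 7. poor-condition stays.
At least one type deviates; the separating profile fails.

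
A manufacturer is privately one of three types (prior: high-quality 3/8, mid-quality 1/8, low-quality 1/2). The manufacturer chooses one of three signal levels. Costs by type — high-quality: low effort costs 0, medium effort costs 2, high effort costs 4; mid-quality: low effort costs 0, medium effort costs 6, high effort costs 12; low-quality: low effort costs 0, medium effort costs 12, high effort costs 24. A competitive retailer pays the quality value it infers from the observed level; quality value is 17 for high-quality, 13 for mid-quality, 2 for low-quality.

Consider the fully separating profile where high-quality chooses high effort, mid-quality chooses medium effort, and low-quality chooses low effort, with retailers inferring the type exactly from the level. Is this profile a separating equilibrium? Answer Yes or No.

Yes

Separating prices: high effort → 17, medium effort → 13, low effort → 2.
high-quality (assigned high effort): low effort: 2 − 0 = 2; medium effort: 13 − 2 = 11; high effort: 17 − 4 = 13. high-quality stays.
mid-quality (assigned medium effort): low effort: 2 − 0 = 2; medium effort: 13 − 6 = 7; high effort: 17 − 12 = 5. mid-quality stays.
low-quality (assigned low effort): low effort: 2 − 0 = 2; medium effort: 13 − 12 = 1; high effort: 17 − 24 = -7. low-quality stays.
Every type prefers its assigned level; separation holds.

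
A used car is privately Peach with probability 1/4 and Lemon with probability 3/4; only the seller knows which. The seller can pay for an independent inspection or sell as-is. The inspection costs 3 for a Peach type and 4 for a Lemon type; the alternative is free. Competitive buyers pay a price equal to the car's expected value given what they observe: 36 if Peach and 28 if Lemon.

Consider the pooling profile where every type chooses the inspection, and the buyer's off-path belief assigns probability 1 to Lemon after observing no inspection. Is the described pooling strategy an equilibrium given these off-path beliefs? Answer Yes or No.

On path, the buyer holds the prior and pays 1/4·36 + 3/4·28 = 30. Off path (no inspection), believing Lemon, it pays 28.
Peach: the inspection nets 30 − 3 = 27; no inspection nets 28. Peach would deviate.
Lemon: the inspection nets 30 − 4 = 26; no inspection nets 28. Lemon would deviate.
A type deviates, so pooling fails.

No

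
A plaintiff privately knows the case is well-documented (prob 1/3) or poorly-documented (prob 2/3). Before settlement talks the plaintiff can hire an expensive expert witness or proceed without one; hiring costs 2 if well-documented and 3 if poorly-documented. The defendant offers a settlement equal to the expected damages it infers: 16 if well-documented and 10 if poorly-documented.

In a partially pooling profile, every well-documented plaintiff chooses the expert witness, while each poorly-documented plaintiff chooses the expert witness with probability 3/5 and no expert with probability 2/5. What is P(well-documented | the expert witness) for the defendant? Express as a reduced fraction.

P(the expert witness) = (1/3)·1 + (2/3)·(3/5) = 11/15.
By Bayes' rule, P(well-documented | the expert witness) = (1/3) / (11/15) = 5/11.

5/11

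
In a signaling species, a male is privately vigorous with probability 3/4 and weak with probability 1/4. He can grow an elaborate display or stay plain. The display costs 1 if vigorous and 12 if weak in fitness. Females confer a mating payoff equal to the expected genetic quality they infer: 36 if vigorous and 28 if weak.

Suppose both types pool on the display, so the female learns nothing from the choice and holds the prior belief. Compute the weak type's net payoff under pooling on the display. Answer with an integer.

22

Pooled mating payoff = 3/4·36 + 1/4·28 = 34.
weak pays cost 12 for the display, so net payoff = 34 − 12 = 22.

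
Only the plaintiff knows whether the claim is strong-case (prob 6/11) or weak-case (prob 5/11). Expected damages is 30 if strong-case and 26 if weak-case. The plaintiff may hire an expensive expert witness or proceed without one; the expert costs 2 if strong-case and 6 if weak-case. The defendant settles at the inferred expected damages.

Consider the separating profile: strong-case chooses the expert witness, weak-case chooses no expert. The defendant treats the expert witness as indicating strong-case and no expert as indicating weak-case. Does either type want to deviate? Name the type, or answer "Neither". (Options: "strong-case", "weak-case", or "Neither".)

The expert witness pays 30; no expert pays 26.
strong-case: assigned the expert witness, nets 30 − 2 = 28; deviating to no expert nets 26.
weak-case: assigned no expert, nets 26; deviating to the expert witness nets 30 − 6 = 24.
Both types strictly prefer their assigned action; no profitable deviation.

Neither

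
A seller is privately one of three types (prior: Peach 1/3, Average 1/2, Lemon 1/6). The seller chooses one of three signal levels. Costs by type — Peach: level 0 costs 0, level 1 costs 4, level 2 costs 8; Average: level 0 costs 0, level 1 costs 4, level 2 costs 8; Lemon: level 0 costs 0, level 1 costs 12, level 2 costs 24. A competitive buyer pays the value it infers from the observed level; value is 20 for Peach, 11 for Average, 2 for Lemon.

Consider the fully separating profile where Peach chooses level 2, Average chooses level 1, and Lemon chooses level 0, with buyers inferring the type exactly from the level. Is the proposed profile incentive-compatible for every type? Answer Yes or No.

Separating prices: level 2 → 20, level 1 → 11, level 0 → 2.
Peach (assigned level 2): level 0: 2 − 0 = 2; level 1: 11 − 4 = 7; level 2: 20 − 8 = 12. Peach stays.
Average (assigned level 1): level 0: 2 − 0 = 2; level 1: 11 − 4 = 7; level 2: 20 − 8 = 12. Average prefers level 2.
Lemon (assigned level 0): level 0: 2 − 0 = 2; level 1: 11 − 12 = -1; level 2: 20 − 24 = -4. Lemon stays.
At least one type deviates; the separating profile fails.

No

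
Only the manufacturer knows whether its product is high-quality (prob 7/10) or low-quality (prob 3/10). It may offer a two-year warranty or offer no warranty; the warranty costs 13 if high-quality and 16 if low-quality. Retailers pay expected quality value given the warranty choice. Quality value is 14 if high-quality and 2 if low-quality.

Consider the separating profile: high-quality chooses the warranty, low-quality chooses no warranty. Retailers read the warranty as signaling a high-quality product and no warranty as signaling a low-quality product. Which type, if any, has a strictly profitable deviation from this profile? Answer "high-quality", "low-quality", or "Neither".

The warranty pays 14; no warranty pays 2.
high-quality: assigned the warranty, nets 14 − 13 = 1; deviating to no warranty nets 2.
low-quality: assigned no warranty, nets 2; deviating to the warranty nets 14 − 16 = -2.
The high-quality type gains 1 by deviating.

high-quality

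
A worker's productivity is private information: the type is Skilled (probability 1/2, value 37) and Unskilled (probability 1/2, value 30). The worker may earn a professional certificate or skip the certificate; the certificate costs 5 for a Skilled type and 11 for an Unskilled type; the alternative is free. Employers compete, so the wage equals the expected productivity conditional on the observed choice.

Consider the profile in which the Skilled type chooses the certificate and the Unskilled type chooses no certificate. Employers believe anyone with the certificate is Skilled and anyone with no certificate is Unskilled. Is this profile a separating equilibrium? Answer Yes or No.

Under these beliefs, the certificate earns wage 37 and no certificate earns wage 30.
Skilled: the certificate nets 37 − 5 = 32; no certificate nets 30. Skilled prefers the certificate.
Unskilled: the certificate nets 37 − 11 = 26; no certificate nets 30. Unskilled prefers no certificate.
Neither type deviates, so the separating profile is an equilibrium.

Yes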